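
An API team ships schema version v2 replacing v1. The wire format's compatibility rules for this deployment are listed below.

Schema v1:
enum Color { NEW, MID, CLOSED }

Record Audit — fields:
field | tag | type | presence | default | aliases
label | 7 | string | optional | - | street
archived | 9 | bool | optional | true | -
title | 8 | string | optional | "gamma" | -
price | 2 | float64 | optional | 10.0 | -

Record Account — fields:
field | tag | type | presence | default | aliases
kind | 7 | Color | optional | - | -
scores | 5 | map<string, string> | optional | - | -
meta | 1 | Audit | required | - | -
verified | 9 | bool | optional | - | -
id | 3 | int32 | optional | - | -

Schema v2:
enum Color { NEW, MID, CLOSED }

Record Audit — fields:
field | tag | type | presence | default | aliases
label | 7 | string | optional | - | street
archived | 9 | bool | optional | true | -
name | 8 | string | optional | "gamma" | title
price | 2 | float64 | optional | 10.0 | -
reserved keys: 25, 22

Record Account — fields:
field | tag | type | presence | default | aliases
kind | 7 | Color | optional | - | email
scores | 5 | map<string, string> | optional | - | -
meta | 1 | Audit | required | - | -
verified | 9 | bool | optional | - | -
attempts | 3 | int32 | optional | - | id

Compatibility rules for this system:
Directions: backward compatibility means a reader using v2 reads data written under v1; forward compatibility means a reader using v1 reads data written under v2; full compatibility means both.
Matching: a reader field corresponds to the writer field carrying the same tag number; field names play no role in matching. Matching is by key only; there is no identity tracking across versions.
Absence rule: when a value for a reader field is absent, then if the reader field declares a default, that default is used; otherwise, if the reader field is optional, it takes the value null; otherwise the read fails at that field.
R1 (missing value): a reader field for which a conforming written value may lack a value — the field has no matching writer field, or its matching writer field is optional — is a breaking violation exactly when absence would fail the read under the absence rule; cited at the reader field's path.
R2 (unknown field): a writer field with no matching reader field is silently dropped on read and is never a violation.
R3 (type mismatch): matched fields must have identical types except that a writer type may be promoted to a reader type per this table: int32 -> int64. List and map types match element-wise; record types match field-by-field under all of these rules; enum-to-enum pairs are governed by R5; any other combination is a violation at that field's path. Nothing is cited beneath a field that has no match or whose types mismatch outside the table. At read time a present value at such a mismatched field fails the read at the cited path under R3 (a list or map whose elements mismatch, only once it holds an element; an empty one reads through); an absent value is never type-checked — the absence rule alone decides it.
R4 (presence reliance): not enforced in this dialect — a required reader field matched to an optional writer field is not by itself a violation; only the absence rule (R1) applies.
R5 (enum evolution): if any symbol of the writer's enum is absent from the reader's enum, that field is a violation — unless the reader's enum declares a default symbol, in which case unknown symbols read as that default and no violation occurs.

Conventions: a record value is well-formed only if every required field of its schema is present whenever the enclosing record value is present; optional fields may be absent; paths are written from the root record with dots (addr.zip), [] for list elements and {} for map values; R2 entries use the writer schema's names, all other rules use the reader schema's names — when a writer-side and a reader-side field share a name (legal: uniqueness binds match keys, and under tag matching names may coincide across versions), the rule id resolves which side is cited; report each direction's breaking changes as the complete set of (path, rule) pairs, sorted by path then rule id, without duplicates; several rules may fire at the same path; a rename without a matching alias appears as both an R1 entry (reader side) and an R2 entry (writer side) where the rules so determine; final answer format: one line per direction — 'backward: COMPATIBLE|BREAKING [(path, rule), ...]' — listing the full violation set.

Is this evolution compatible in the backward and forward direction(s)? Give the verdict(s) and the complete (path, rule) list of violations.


backward: COMPATIBLE []; forward: COMPATIBLE []

in Account below, arrows point writer -> reader
backward on Account — v2 reading data written by v1:
  kind <- kind (Color -> Color, writer optional)
  scores <- scores (map<string, string> -> map<string, string>, writer optional)
  meta <- meta (Audit -> Audit, writer required)
  verified <- verified (bool -> bool, writer optional)
  attempts <- id (int32 -> int32, writer optional)
  meta.label <- meta.label (string -> string, writer optional)
  meta.archived <- meta.archived (bool -> bool, writer optional)
  meta.name <- meta.title (string -> string, writer optional)
  meta.price <- meta.price (float64 -> float64, writer optional)
  => backward: COMPATIBLE
forward on Account — v1 reading data written by v2:
  kind <- kind (Color -> Color, writer optional)
  scores <- scores (map<string, string> -> map<string, string>, writer optional)
  meta <- meta (Audit -> Audit, writer required)
  verified <- verified (bool -> bool, writer optional)
  id <- attempts (int32 -> int32, writer optional)
  meta.label <- meta.label (string -> string, writer optional)
  meta.archived <- meta.archived (bool -> bool, writer optional)
  meta.title <- meta.name (string -> string, writer optional)
  meta.price <- meta.price (float64 -> float64, writer optional)
  => forward: COMPATIBLE


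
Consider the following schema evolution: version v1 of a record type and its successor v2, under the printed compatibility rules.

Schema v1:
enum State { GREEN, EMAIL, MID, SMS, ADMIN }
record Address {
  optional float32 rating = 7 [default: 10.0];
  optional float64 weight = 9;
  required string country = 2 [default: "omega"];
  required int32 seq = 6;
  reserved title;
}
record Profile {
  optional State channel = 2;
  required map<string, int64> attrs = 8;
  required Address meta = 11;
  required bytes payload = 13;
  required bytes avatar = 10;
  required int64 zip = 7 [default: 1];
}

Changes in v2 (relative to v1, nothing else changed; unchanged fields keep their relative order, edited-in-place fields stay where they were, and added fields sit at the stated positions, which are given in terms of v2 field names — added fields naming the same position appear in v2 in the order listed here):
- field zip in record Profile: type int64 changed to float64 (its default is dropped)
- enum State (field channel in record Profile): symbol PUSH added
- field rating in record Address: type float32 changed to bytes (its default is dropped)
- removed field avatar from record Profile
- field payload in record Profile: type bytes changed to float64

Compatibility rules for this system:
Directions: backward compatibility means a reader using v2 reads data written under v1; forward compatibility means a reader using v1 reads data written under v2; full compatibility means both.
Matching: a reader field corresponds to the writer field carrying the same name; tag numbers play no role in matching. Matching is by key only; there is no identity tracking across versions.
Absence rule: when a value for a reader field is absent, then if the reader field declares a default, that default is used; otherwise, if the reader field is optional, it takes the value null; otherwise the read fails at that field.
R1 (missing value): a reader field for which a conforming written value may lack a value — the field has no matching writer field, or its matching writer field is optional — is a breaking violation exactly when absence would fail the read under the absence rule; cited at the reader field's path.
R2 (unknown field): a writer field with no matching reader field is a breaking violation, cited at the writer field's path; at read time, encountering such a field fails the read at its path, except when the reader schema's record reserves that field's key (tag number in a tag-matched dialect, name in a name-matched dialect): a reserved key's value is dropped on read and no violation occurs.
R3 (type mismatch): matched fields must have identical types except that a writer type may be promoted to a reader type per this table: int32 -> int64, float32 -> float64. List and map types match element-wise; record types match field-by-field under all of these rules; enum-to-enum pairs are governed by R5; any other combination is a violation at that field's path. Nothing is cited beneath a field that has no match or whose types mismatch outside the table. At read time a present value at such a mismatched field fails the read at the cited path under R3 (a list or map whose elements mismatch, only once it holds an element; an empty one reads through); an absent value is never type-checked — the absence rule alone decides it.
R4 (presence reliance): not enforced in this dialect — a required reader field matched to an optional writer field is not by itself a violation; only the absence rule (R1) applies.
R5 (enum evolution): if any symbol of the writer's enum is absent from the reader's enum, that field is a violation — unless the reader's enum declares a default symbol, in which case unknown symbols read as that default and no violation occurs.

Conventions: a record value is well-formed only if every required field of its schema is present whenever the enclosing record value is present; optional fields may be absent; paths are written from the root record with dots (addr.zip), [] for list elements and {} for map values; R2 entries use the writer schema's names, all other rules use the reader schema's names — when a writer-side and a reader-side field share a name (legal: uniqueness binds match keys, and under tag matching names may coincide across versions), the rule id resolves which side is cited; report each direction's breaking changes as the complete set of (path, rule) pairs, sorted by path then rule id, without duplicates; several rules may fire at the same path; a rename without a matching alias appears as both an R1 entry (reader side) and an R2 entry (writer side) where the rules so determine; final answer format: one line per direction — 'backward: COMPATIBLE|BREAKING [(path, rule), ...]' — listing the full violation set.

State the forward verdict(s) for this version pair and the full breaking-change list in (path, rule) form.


forward: BREAKING [(avatar, R1), (channel, R5), (meta.rating, R3), (payload, R3), (zip, R3)]

each type pair in Profile: writer, then reader
forward analysis of Profile with v1 as reader and v2 as writer:
  channel: State -> State, writer optional; from channel
  attrs: map<string, int64> -> map<string, int64>, writer required; from attrs
  meta: Address -> Address, writer required; from meta
  payload: float64 -> bytes, writer required; from payload
  avatar: no writer match
  zip: float64 -> int64, writer required; from zip
  meta.rating: bytes -> float32, writer optional; from meta.rating
  meta.weight: float64 -> float64, writer optional; from meta.weight
  meta.country: string -> string, writer required; from meta.country
  meta.seq: int32 -> int32, writer required; from meta.seq
  breaking: (avatar, R1)
  breaking: (channel, R5)
  breaking: (meta.rating, R3)
  breaking: (payload, R3)
  breaking: (zip, R3)
  => 5 violation(s): forward is BREAKING for Profile


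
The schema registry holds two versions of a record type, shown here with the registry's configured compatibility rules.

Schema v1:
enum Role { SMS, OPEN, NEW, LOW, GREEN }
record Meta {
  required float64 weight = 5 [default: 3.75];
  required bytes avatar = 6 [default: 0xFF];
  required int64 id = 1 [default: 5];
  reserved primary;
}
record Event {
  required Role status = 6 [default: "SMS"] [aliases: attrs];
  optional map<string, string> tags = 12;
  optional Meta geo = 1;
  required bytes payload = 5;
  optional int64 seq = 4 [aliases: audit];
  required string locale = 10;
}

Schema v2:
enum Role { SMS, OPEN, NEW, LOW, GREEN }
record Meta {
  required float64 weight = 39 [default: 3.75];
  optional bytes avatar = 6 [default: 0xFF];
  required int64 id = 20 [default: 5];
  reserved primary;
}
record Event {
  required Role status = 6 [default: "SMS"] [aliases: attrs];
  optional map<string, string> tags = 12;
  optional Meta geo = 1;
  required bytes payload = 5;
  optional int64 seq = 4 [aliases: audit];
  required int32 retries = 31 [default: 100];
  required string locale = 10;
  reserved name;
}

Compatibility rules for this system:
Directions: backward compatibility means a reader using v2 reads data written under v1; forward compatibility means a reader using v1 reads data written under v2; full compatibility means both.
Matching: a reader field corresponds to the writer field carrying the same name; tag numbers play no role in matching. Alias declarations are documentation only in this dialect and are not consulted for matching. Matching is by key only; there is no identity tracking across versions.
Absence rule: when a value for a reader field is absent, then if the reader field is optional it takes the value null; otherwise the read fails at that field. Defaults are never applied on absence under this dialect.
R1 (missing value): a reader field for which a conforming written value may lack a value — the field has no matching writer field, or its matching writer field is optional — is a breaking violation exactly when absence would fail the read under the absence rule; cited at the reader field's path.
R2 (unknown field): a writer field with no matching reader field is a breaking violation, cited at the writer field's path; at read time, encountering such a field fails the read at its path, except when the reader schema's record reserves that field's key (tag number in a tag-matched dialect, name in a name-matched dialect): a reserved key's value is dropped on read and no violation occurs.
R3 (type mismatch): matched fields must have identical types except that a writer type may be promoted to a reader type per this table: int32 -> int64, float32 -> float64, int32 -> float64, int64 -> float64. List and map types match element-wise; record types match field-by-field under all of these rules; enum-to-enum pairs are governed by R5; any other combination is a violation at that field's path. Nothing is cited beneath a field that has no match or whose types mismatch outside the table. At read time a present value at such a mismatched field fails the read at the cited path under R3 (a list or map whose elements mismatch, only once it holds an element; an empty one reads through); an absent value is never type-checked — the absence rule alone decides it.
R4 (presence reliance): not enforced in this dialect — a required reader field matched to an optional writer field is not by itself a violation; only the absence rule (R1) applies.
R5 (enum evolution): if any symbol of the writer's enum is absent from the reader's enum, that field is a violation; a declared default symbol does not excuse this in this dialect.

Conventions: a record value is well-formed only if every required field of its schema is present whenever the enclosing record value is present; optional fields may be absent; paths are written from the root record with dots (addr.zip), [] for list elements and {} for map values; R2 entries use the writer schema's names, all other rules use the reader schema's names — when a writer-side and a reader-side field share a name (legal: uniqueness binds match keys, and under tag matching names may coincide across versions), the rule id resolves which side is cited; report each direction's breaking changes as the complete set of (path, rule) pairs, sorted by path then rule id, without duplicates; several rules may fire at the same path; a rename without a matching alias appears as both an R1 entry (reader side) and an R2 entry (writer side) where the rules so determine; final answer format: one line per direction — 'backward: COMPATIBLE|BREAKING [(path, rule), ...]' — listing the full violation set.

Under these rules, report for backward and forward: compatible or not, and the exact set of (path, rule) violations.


backward: BREAKING [(retries, R1)]; forward: BREAKING [(geo.avatar, R1), (retries, R2)]

arrows below run writer -> reader for Event
checking backward for Event: reader v2 against writer v1:
  Role -> Role, writer required: status aligns to status
  map<string, string> -> map<string, string>, writer optional: tags aligns to tags
  Meta -> Meta, writer optional: geo aligns to geo
  bytes -> bytes, writer required: payload aligns to payload
  int64 -> int64, writer optional: seq aligns to seq
  retries: no writer match
  string -> string, writer required: locale aligns to locale
  float64 -> float64, writer required: geo.weight aligns to geo.weight
  bytes -> bytes, writer required: geo.avatar aligns to geo.avatar
  int64 -> int64, writer required: geo.id aligns to geo.id
  breaking: (retries, R1)
  => 1 violation(s): backward is BREAKING for Event
checking forward for Event: reader v1 against writer v2:
  Role -> Role, writer required: status aligns to status
  map<string, string> -> map<string, string>, writer optional: tags aligns to tags
  Meta -> Meta, writer optional: geo aligns to geo
  bytes -> bytes, writer required: payload aligns to payload
  int64 -> int64, writer optional: seq aligns to seq
  string -> string, writer required: locale aligns to locale
  writer field retries has no reader counterpart
  float64 -> float64, writer required: geo.weight aligns to geo.weight
  bytes -> bytes, writer optional: geo.avatar aligns to geo.avatar
  int64 -> int64, writer required: geo.id aligns to geo.id
  breaking: (geo.avatar, R1)
  breaking: (retries, R2)
  => 2 violation(s): forward is BREAKING for Event


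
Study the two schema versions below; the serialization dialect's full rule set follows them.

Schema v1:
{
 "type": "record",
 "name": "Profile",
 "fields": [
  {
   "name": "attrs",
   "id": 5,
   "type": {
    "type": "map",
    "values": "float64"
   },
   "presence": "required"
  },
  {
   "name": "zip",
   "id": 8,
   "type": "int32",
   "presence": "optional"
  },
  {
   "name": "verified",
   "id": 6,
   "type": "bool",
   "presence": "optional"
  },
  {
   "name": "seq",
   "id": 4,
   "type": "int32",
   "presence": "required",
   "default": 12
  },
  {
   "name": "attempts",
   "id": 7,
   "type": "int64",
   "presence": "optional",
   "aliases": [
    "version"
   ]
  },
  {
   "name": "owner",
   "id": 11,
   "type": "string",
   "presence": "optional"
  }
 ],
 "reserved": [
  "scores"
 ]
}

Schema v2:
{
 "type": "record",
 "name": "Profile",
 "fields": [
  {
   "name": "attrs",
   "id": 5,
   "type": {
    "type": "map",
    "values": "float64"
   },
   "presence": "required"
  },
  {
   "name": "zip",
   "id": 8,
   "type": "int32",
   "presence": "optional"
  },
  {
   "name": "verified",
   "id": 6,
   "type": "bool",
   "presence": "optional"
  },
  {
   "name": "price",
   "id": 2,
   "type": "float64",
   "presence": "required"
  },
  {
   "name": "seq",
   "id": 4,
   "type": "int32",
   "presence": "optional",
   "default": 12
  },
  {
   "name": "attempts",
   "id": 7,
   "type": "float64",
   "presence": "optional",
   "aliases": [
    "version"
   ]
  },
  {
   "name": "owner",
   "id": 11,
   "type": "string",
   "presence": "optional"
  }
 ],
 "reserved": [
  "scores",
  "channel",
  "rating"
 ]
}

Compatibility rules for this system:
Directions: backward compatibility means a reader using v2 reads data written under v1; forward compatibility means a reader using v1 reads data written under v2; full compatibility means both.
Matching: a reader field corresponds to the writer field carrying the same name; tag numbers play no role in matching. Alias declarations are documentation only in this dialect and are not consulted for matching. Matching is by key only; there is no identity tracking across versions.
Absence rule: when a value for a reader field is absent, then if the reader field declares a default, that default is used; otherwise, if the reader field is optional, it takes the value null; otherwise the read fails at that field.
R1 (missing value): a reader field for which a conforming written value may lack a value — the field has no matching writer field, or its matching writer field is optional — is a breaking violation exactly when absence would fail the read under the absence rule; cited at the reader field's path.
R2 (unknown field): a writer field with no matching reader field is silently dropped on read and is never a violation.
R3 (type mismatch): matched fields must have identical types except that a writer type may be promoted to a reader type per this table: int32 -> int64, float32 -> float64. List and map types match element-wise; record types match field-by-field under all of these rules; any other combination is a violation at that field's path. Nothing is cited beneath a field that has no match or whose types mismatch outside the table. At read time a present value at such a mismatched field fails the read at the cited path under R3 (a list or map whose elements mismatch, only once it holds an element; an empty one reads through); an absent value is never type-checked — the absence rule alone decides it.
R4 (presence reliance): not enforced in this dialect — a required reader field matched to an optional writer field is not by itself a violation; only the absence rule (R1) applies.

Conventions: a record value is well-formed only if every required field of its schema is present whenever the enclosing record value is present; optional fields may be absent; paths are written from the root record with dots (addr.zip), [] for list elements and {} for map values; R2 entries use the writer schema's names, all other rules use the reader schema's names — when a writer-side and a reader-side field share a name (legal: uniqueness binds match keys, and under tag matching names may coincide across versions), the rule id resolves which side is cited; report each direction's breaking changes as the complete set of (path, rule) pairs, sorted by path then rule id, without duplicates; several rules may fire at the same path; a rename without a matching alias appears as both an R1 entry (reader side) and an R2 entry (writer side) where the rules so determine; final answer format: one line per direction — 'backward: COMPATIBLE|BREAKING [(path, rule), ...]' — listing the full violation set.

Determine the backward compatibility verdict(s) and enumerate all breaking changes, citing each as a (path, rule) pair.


the writer's type comes first in each Profile pair
backward on Profile — v2 reading data written by v1:
  attrs: map<string, float64> -> map<string, float64>, writer required; from attrs
  zip: int32 -> int32, writer optional; from zip
  verified: bool -> bool, writer optional; from verified
  price has no writer counterpart
  seq: int32 -> int32, writer required; from seq
  attempts: int64 -> float64, writer optional; from attempts
  owner: string -> string, writer optional; from owner
  breaking: (attempts, R3)
  breaking: (price, R1)
  => backward: BREAKING (2)
the other Profile changes do not affect what is asked:
  field seq in record Profile: required changed to optional -> triggers nothing under Profile's printed rules — same verdict

backward: BREAKING [(attempts, R3), (price, R1)]


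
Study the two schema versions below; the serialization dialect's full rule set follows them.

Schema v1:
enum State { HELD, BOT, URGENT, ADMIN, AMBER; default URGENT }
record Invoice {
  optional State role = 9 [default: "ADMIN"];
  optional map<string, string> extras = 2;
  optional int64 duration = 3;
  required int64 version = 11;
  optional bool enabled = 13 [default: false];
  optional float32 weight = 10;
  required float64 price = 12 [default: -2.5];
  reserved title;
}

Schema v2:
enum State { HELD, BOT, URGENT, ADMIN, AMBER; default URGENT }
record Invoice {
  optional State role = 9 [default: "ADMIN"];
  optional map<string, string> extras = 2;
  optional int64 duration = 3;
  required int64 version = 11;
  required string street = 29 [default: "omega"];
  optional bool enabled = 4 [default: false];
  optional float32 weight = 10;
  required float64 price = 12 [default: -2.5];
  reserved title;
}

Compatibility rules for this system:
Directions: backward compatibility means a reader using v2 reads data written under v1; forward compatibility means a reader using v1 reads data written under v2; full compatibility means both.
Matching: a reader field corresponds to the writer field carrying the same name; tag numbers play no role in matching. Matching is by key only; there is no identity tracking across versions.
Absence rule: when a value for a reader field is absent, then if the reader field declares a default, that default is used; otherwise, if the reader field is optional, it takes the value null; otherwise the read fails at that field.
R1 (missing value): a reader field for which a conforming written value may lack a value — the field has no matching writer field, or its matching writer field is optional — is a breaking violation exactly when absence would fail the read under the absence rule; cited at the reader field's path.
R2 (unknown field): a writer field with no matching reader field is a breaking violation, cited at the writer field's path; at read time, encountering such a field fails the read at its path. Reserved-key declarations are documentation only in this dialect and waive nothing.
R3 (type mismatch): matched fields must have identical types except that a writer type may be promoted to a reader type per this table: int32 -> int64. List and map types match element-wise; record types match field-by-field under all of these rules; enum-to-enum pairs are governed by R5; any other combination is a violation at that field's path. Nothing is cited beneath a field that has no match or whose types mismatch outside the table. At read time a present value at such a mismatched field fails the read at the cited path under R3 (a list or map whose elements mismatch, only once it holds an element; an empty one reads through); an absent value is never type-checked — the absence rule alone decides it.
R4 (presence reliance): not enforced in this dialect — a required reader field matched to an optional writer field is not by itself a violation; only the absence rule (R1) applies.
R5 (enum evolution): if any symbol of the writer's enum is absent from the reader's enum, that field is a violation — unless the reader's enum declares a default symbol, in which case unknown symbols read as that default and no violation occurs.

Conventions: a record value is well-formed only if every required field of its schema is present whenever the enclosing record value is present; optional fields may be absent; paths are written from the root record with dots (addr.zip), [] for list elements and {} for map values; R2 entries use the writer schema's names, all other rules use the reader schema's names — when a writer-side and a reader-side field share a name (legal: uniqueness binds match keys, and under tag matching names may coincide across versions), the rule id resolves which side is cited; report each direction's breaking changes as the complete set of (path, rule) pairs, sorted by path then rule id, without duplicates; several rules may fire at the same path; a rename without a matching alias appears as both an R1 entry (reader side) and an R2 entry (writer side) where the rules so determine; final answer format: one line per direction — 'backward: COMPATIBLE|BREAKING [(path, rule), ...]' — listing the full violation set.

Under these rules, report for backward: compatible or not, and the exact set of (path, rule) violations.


backward: COMPATIBLE []

the writer's type comes first in each Invoice pair
checking backward for Invoice: reader v2 against writer v1:
  role <- role (State -> State, writer optional)
  extras <- extras (map<string, string> -> map<string, string>, writer optional)
  duration <- duration (int64 -> int64, writer optional)
  version <- version (int64 -> int64, writer required)
  street: no writer match
  enabled <- enabled (bool -> bool, writer optional)
  weight <- weight (float32 -> float32, writer optional)
  price <- price (float64 -> float64, writer required)
  => backward verdict for Invoice: COMPATIBLE, no violations
diffs on Invoice not affecting the asked answer:
  field enabled in record Invoice: tag 13 changed to 4 -> inert for the asked Invoice verdict: nothing fires
  added field street to record Invoice: required string, tag 29, default "omega" (in v2 it sits immediately before enabled) -> affects forward compatibility only, which is not asked


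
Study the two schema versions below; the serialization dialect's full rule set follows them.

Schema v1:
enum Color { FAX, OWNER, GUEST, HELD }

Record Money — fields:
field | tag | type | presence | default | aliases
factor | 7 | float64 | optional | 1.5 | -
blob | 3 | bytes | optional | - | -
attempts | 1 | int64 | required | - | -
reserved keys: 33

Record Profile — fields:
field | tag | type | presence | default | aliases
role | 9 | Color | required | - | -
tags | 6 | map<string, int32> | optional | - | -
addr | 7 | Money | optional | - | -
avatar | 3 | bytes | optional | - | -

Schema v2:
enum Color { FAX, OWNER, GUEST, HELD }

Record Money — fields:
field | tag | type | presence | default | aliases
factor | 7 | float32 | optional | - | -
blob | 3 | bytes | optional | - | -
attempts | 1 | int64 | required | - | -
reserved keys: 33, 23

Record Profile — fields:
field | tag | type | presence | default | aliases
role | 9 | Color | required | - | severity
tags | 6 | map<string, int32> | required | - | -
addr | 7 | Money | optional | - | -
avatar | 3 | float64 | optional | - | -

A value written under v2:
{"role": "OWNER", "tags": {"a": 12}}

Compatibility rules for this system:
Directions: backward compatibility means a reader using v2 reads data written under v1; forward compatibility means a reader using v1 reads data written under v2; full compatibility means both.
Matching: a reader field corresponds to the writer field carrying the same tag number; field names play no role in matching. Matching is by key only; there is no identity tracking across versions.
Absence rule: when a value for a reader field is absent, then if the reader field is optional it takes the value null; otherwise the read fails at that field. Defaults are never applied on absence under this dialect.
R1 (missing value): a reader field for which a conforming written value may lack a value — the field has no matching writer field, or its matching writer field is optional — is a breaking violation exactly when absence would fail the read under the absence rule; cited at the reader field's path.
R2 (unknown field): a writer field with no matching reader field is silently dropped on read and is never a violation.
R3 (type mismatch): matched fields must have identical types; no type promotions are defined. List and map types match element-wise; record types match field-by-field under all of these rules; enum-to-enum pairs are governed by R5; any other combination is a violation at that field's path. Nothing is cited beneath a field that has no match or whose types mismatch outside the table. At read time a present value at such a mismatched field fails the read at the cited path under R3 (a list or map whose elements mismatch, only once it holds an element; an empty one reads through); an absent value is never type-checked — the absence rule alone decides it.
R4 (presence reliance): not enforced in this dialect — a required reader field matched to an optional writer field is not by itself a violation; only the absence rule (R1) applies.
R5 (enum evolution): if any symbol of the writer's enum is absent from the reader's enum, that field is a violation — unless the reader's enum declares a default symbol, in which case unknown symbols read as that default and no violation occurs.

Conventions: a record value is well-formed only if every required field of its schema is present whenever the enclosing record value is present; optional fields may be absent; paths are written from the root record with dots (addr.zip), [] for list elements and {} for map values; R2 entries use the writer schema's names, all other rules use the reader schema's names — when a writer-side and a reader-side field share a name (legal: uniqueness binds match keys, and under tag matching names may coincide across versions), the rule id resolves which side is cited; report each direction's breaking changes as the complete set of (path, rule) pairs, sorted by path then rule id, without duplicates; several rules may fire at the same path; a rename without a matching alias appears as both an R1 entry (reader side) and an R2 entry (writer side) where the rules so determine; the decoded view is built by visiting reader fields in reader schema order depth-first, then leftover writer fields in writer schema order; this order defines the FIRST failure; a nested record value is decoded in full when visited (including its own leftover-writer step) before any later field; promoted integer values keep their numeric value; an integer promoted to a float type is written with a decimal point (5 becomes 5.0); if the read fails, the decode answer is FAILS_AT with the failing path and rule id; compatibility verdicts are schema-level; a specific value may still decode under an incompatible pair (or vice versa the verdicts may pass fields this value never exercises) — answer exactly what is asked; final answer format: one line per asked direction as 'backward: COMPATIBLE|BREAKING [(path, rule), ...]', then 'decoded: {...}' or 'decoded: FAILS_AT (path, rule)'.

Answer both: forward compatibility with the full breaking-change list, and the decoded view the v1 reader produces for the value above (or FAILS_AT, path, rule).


forward: BREAKING [(addr.factor, R3), (avatar, R3)]; decoded: {"role": "OWNER", "tags": {"a": 12}, "addr": null, "avatar": null}

the writer's type comes first in each Profile pair
forward pass over Profile, reader schema v1, writer schema v2:
  Color -> Color, writer required: role aligns to role
  map<string, int32> -> map<string, int32>, writer required: tags aligns to tags
  Money -> Money, writer optional: addr aligns to addr
  float64 -> bytes, writer optional: avatar aligns to avatar
  float32 -> float64, writer optional: addr.factor aligns to addr.factor
  bytes -> bytes, writer optional: addr.blob aligns to addr.blob
  int64 -> int64, writer required: addr.attempts aligns to addr.attempts
  rule R3 violated at addr.factor
  rule R3 violated at avatar
  => forward: BREAKING (2)
decoding the Profile value with the v1 reader:
  role := "OWNER"
  tags := {"a": 12}
  addr := null (absent, optional -> null)
  avatar := null (absent, optional -> null)
  => decoded: {"role": "OWNER", "tags": {"a": 12}, "addr": null, "avatar": null}
the other Profile changes do not affect what is asked:
  field tags in record Profile: optional changed to required -> fires only in the backward direction of Profile, which is not asked here


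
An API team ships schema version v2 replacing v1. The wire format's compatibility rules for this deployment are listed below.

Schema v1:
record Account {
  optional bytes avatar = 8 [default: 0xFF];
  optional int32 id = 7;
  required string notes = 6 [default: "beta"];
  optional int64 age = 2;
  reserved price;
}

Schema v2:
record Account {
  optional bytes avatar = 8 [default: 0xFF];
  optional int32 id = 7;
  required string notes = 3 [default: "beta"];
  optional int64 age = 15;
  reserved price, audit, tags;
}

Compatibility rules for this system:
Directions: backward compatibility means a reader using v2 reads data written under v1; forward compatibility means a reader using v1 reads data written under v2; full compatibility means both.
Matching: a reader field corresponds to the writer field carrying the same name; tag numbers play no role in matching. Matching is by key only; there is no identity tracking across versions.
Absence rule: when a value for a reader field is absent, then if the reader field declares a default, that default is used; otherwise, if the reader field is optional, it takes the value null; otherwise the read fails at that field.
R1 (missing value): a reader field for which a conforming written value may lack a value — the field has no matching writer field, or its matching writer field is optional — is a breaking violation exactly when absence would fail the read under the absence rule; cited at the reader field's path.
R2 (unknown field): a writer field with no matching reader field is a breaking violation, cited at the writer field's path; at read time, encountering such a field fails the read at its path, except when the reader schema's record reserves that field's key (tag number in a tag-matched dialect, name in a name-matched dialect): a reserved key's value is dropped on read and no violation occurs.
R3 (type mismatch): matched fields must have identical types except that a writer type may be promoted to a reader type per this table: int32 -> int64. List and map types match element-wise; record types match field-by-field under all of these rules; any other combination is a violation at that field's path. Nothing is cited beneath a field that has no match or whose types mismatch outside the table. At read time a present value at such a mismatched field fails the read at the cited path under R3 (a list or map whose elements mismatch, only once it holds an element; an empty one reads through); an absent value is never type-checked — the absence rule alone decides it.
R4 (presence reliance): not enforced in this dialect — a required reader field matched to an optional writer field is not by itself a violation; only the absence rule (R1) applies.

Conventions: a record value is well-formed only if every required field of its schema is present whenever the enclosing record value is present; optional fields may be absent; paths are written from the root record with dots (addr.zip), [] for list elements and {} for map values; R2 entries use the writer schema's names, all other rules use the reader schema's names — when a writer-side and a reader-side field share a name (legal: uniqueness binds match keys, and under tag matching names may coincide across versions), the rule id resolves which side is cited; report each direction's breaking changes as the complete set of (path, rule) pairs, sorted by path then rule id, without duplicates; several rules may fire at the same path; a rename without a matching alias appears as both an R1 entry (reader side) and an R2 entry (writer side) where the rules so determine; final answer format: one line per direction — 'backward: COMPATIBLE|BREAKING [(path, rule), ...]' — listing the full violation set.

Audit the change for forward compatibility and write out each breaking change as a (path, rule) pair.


in Account below, arrows point writer -> reader
forward for Account (reader v1, writer v2):
  avatar: paired with writer avatar (bytes -> bytes; writer optional)
  id: paired with writer id (int32 -> int32; writer optional)
  notes: paired with writer notes (string -> string; writer required)
  age: paired with writer age (int64 -> int64; writer optional)
  => forward: COMPATIBLE
diffs on Account not affecting the asked answer:
  field notes in record Account: tag 6 changed to 3 -> no rule fires on it in Account's dialect; the asked verdict holds
  field age in record Account: tag 2 changed to 15 -> no rule fires on it in Account's dialect; the asked verdict holds

forward: COMPATIBLE []


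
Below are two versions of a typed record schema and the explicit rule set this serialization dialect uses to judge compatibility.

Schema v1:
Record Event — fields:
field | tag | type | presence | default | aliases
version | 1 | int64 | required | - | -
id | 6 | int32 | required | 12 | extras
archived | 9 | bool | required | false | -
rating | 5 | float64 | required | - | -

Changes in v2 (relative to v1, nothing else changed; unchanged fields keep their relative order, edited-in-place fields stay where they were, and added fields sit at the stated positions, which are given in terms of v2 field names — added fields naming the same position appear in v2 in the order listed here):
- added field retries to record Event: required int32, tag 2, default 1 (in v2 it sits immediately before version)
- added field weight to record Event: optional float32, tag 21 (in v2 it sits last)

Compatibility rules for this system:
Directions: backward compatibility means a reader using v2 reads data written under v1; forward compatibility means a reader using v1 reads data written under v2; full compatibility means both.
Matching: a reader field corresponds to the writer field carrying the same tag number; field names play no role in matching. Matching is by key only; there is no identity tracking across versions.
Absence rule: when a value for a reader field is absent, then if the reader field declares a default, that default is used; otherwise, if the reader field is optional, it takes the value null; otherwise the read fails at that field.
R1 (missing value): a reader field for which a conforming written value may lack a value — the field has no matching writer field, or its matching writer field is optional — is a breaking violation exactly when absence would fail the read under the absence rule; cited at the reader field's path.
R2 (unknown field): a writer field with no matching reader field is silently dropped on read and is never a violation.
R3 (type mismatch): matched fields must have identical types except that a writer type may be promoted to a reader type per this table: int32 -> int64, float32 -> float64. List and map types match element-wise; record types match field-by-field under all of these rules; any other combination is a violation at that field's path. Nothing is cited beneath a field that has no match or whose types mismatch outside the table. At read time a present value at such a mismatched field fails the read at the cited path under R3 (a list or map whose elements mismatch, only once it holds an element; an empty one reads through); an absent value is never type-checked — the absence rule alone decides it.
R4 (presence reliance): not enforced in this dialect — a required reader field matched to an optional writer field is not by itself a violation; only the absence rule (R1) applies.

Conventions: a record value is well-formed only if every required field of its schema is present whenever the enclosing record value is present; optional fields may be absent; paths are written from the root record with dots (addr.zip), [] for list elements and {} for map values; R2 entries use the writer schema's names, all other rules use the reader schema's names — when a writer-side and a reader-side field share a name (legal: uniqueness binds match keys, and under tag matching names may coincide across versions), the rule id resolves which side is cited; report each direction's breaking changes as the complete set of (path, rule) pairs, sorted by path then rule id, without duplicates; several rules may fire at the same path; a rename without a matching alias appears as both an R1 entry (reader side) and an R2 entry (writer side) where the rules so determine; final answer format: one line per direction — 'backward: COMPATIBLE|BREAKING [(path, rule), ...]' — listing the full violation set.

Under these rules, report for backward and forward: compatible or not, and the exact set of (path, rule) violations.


in Event below, arrows point writer -> reader
checking backward for Event: reader v2 against writer v1:
  retries has no writer counterpart
  version <- version (int64 -> int64, writer required)
  id <- id (int32 -> int32, writer required)
  archived <- archived (bool -> bool, writer required)
  rating <- rating (float64 -> float64, writer required)
  weight has no writer counterpart
  => backward verdict for Event: COMPATIBLE, no violations
checking forward for Event: reader v1 against writer v2:
  version <- version (int64 -> int64, writer required)
  id <- id (int32 -> int32, writer required)
  archived <- archived (bool -> bool, writer required)
  rating <- rating (float64 -> float64, writer required)
  retries (writer side), unknown to reader
  weight (writer side), unknown to reader
  => forward verdict for Event: COMPATIBLE, no violations

backward: COMPATIBLE []; forward: COMPATIBLE []
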